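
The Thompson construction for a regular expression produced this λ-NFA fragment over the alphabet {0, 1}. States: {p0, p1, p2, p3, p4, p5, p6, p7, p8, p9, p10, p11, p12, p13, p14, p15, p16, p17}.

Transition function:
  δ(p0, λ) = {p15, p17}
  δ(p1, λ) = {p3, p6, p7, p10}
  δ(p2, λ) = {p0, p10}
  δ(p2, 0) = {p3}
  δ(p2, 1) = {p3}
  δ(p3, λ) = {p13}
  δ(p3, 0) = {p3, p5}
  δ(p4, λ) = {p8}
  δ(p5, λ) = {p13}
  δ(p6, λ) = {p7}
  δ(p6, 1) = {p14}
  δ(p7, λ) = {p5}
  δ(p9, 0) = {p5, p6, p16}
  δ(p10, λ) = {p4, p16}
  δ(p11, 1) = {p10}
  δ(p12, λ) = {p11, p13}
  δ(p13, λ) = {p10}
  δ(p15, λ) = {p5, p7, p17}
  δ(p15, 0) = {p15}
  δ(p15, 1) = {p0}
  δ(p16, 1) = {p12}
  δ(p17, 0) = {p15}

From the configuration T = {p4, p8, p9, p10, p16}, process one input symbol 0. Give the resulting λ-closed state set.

{p4, p5, p6, p7, p8, p10, p13, p16}

p9 on 0 → {p5, p6, p16}.
No 0-transition from p4, p8, p10, p16.
Union after reading 0: {p5, p6, p16}.
Now take the λ-closure:
From p5 via λ: add p13.
From p6 via λ: add p7.
From p13 via λ: add p10.
From p10 via λ: add p4.
From p4 via λ: add p8.
No new states can be added; the closed set is {p4, p5, p6, p7, p8, p10, p13, p16}.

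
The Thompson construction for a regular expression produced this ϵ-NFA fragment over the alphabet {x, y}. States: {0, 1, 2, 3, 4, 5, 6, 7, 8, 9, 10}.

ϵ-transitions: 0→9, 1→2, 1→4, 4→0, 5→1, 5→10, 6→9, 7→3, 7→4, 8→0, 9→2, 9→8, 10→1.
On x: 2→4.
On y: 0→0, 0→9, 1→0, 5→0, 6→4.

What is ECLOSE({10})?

{0, 1, 2, 4, 8, 9, 10}

Start with {10}.
From 10 via ϵ: add 1.
From 1 via ϵ: add 2, 4.
From 4 via ϵ: add 0.
From 0 via ϵ: add 9.
From 9 via ϵ: add 8.
No new states can be added; the closed set is {0, 1, 2, 4, 8, 9, 10}.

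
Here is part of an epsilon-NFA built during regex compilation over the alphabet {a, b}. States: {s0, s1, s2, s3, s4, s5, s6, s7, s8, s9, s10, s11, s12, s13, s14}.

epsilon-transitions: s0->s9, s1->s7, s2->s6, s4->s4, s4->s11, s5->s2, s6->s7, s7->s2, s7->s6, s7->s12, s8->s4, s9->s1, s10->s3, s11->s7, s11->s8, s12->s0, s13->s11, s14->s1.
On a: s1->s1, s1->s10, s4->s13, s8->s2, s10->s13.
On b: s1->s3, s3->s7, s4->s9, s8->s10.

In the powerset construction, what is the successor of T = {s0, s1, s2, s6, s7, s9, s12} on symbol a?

s1 on a → {s1, s10}.
No a-transition from s0, s2, s6, s7, s9, s12.
Union after reading a: {s1, s10}.
Now take the epsilon-closure:
From s1 via epsilon: add s7.
From s10 via epsilon: add s3.
From s7 via epsilon: add s2, s6, s12.
From s12 via epsilon: add s0.
From s0 via epsilon: add s9.
No new states can be added; the closed set is {s0, s1, s2, s3, s6, s7, s9, s10, s12}.

{s0, s1, s2, s3, s6, s7, s9, s10, s12}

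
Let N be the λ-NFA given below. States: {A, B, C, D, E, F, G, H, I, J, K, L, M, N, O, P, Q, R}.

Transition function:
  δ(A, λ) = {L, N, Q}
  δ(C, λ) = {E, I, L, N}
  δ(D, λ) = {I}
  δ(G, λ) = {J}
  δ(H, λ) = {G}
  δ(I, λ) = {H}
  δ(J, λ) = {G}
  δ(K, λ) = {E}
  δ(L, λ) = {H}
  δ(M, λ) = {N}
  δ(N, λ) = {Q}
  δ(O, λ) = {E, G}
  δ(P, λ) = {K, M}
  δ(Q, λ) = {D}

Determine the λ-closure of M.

Start with {M}.
From M via λ: add N.
From N via λ: add Q.
From Q via λ: add D.
From D via λ: add I.
From I via λ: add H.
From H via λ: add G.
From G via λ: add J.
No new states can be added; the closed set is {D, G, H, I, J, M, N, Q}.

{D, G, H, I, J, M, N, Q}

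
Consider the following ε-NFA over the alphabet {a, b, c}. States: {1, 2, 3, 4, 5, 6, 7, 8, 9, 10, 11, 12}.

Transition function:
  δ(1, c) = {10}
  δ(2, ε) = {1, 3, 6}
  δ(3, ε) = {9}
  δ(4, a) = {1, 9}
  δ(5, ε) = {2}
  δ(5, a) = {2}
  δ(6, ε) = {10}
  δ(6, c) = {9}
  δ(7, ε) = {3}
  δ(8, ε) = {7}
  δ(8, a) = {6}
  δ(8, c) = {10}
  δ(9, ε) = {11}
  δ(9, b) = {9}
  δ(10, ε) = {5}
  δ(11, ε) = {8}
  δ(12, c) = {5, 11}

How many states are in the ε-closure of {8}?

Start with {8}.
From 8 via ε: add 7.
From 7 via ε: add 3.
From 3 via ε: add 9.
From 9 via ε: add 11.
ε-closure = {3, 7, 8, 9, 11}, which has 5 states.

5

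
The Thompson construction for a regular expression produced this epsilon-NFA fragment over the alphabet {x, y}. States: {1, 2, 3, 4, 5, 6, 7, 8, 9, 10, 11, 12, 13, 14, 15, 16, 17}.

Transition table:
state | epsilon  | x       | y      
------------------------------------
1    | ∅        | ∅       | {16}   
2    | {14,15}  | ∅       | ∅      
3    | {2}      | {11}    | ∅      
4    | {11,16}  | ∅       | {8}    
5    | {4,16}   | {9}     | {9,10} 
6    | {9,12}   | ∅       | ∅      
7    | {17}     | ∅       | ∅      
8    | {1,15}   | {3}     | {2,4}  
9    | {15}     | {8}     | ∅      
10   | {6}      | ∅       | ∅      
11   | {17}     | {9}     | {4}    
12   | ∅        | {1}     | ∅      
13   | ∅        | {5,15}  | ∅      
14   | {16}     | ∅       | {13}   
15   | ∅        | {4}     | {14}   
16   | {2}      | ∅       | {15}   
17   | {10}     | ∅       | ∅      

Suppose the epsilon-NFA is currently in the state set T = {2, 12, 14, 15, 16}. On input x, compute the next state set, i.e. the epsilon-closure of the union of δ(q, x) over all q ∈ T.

12 on x → {1}.
15 on x → {4}.
No x-transition from 2, 14, 16.
Union after reading x: {1, 4}.
Now take the epsilon-closure:
From 4 via epsilon: add 11, 16.
From 11 via epsilon: add 17.
From 16 via epsilon: add 2.
From 2 via epsilon: add 14, 15.
From 17 via epsilon: add 10.
From 10 via epsilon: add 6.
From 6 via epsilon: add 9, 12.
No new states can be added; the closed set is {1, 2, 4, 6, 9, 10, 11, 12, 14, 15, 16, 17}.

{1, 2, 4, 6, 9, 10, 11, 12, 14, 15, 16, 17}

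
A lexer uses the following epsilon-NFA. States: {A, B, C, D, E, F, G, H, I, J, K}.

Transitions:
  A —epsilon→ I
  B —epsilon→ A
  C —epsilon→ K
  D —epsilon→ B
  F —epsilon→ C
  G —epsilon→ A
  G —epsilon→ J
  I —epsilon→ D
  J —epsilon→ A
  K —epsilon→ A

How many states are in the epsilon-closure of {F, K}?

7

Start with {F, K}.
From F via epsilon: add C.
From K via epsilon: add A.
From A via epsilon: add I.
From I via epsilon: add D.
From D via epsilon: add B.
epsilon-closure = {A, B, C, D, F, I, K}, which has 7 states.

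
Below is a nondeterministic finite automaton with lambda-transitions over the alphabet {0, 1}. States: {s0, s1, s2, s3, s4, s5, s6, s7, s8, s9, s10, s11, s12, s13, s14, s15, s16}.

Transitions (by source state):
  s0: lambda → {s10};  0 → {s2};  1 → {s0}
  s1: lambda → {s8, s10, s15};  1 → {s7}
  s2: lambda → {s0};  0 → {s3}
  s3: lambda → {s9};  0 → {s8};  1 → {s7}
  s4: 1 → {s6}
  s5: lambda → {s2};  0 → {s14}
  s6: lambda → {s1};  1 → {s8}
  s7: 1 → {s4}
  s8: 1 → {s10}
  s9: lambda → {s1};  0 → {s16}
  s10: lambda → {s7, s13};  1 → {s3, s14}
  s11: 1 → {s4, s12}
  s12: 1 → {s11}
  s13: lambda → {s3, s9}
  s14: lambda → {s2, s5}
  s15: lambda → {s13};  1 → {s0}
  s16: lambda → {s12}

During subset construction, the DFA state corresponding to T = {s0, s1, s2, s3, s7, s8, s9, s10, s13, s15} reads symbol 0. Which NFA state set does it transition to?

s0 on 0 → {s2}.
s2 on 0 → {s3}.
s3 on 0 → {s8}.
s9 on 0 → {s16}.
No 0-transition from s1, s7, s8, s10, s13, s15.
Union after reading 0: {s2, s3, s8, s16}.
Now take the lambda-closure:
From s2 via lambda: add s0.
From s3 via lambda: add s9.
From s16 via lambda: add s12.
From s0 via lambda: add s10.
From s9 via lambda: add s1.
From s1 via lambda: add s15.
From s10 via lambda: add s7, s13.
No new states can be added; the closed set is {s0, s1, s2, s3, s7, s8, s9, s10, s12, s13, s15, s16}.

{s0, s1, s2, s3, s7, s8, s9, s10, s12, s13, s15, s16}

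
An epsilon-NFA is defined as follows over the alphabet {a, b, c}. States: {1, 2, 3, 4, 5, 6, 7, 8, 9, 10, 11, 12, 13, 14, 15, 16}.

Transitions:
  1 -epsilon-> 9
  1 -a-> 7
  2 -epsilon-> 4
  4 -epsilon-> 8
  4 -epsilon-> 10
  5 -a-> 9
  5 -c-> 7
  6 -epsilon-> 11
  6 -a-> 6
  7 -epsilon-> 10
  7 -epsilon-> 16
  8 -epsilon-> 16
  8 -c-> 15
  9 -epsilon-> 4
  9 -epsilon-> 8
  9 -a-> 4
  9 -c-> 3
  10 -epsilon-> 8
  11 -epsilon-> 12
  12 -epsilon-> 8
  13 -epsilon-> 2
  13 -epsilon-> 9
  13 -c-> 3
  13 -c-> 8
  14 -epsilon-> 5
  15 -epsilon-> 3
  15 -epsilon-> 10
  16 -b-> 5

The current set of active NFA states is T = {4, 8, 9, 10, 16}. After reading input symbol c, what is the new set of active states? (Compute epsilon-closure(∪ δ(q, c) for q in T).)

{3, 8, 10, 15, 16}

8 on c → {15}.
9 on c → {3}.
No c-transition from 4, 10, 16.
Union after reading c: {3, 15}.
Now take the epsilon-closure:
From 15 via epsilon: add 10.
From 10 via epsilon: add 8.
From 8 via epsilon: add 16.
No new states can be added; the closed set is {3, 8, 10, 15, 16}.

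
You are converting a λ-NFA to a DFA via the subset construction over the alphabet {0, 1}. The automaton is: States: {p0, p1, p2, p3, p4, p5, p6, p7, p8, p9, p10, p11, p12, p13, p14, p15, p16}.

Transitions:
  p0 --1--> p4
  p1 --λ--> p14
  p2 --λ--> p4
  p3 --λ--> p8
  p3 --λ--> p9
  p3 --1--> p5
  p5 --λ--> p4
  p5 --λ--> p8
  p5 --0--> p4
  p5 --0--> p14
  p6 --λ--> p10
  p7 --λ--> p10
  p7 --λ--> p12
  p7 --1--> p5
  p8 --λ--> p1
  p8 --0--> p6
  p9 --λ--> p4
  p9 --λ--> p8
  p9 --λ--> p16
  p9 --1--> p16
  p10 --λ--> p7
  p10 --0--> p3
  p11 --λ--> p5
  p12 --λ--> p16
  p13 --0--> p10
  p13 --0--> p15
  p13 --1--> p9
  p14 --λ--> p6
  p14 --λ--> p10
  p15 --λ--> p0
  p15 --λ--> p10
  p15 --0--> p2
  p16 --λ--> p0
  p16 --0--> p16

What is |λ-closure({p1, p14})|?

Start with {p1, p14}.
From p14 via λ: add p6, p10.
From p10 via λ: add p7.
From p7 via λ: add p12.
From p12 via λ: add p16.
From p16 via λ: add p0.
λ-closure = {p0, p1, p6, p7, p10, p12, p14, p16}, which has 8 states.

8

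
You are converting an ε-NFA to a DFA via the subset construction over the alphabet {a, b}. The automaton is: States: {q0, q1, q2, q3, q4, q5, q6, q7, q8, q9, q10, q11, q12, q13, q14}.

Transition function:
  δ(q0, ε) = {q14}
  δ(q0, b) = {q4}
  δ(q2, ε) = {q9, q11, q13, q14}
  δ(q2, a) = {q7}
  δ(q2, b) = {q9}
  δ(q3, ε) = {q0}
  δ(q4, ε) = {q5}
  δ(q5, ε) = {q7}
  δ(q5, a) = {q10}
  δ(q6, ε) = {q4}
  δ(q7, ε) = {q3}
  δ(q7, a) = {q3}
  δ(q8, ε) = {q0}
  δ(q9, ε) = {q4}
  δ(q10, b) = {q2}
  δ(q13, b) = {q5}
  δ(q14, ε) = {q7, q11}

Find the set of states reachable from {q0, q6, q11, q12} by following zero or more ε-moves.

{q0, q3, q4, q5, q6, q7, q11, q12, q14}

Start with {q0, q6, q11, q12}.
From q0 via ε: add q14.
From q6 via ε: add q4.
From q4 via ε: add q5.
From q14 via ε: add q7.
From q7 via ε: add q3.
No new states can be added; the closed set is {q0, q3, q4, q5, q6, q7, q11, q12, q14}.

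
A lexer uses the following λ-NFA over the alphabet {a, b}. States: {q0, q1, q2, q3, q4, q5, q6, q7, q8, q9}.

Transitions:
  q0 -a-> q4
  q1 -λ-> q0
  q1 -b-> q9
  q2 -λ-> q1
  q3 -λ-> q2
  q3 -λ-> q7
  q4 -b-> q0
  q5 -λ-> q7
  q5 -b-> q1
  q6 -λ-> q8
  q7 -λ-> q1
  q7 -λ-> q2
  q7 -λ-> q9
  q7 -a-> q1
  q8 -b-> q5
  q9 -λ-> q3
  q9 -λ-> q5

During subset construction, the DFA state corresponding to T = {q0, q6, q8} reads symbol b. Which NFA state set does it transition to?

q8 on b → {q5}.
No b-transition from q0, q6.
Union after reading b: {q5}.
Now take the λ-closure:
From q5 via λ: add q7.
From q7 via λ: add q1, q2, q9.
From q1 via λ: add q0.
From q9 via λ: add q3.
No new states can be added; the closed set is {q0, q1, q2, q3, q5, q7, q9}.

{q0, q1, q2, q3, q5, q7, q9}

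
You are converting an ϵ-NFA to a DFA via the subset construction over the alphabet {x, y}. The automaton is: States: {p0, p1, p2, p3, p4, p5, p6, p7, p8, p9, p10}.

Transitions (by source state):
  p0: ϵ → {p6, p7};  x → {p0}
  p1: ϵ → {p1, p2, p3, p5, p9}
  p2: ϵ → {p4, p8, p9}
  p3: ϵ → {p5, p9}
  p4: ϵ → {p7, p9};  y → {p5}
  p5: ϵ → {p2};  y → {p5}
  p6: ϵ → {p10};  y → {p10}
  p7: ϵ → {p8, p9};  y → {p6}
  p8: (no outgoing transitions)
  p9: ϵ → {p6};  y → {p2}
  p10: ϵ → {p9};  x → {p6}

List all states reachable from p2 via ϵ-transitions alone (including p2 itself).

{p2, p4, p6, p7, p8, p9, p10}

Start with {p2}.
From p2 via ϵ: add p4, p8, p9.
From p4 via ϵ: add p7.
From p9 via ϵ: add p6.
From p6 via ϵ: add p10.
No new states can be added; the closed set is {p2, p4, p6, p7, p8, p9, p10}.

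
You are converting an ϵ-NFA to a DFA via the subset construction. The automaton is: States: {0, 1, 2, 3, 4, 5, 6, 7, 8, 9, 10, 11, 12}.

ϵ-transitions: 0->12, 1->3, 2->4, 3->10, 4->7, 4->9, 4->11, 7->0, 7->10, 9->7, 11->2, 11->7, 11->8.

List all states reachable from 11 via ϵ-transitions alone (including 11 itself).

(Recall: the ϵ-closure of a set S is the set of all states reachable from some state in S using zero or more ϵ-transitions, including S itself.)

{0, 2, 4, 7, 8, 9, 10, 11, 12}

Start with {11}.
From 11 via ϵ: add 2, 7, 8.
From 2 via ϵ: add 4.
From 7 via ϵ: add 0, 10.
From 0 via ϵ: add 12.
From 4 via ϵ: add 9.
No new states can be added; the closed set is {0, 2, 4, 7, 8, 9, 10, 11, 12}.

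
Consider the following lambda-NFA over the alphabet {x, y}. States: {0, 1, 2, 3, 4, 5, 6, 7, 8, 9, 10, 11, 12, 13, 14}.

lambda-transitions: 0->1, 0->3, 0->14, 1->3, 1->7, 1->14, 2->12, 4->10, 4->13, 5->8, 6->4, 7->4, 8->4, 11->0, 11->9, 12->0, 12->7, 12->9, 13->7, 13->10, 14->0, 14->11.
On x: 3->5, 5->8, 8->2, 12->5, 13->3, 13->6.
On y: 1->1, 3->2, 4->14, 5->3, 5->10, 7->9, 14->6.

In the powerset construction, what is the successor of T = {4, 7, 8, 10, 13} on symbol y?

4 on y → {14}.
7 on y → {9}.
No y-transition from 8, 10, 13.
Union after reading y: {9, 14}.
Now take the lambda-closure:
From 14 via lambda: add 0, 11.
From 0 via lambda: add 1, 3.
From 1 via lambda: add 7.
From 7 via lambda: add 4.
From 4 via lambda: add 10, 13.
No new states can be added; the closed set is {0, 1, 3, 4, 7, 9, 10, 11, 13, 14}.

{0, 1, 3, 4, 7, 9, 10, 11, 13, 14}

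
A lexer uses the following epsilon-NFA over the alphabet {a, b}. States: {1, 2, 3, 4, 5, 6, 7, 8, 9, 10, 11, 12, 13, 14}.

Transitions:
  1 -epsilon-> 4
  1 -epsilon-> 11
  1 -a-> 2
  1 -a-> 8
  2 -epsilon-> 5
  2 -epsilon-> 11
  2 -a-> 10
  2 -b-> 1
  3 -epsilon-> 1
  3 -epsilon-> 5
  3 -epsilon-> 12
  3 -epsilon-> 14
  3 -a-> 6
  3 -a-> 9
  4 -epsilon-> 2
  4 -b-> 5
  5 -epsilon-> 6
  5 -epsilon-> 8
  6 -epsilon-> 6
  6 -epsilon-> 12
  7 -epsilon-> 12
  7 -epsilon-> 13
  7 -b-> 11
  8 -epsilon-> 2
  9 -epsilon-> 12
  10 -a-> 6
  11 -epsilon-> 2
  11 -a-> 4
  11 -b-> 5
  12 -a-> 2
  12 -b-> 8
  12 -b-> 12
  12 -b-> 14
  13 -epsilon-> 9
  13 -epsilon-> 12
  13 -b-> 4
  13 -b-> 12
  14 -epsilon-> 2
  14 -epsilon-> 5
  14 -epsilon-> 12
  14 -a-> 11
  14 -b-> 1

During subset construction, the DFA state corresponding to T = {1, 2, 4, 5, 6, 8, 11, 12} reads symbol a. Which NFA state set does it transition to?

1 on a → {2, 8}.
2 on a → {10}.
11 on a → {4}.
12 on a → {2}.
No a-transition from 4, 5, 6, 8.
Union after reading a: {2, 4, 8, 10}.
Now take the epsilon-closure:
From 2 via epsilon: add 5, 11.
From 5 via epsilon: add 6.
From 6 via epsilon: add 12.
No new states can be added; the closed set is {2, 4, 5, 6, 8, 10, 11, 12}.

{2, 4, 5, 6, 8, 10, 11, 12}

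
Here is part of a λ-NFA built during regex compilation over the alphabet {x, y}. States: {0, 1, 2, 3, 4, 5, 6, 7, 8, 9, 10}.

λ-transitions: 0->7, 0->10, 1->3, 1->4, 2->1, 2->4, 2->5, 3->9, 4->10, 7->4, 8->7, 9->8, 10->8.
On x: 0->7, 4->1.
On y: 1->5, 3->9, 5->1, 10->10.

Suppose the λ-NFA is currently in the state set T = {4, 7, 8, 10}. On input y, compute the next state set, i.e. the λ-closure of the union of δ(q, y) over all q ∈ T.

10 on y → {10}.
No y-transition from 4, 7, 8.
Union after reading y: {10}.
Now take the λ-closure:
From 10 via λ: add 8.
From 8 via λ: add 7.
From 7 via λ: add 4.
No new states can be added; the closed set is {4, 7, 8, 10}.

{4, 7, 8, 10}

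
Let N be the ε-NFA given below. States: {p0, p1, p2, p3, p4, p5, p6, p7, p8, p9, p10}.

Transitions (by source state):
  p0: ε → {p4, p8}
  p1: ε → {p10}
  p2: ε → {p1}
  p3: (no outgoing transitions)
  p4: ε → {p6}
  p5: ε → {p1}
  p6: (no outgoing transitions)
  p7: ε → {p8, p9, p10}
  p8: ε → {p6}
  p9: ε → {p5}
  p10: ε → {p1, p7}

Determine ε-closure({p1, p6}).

{p1, p5, p6, p7, p8, p9, p10}

Start with {p1, p6}.
From p1 via ε: add p10.
From p10 via ε: add p7.
From p7 via ε: add p8, p9.
From p9 via ε: add p5.
No new states can be added; the closed set is {p1, p5, p6, p7, p8, p9, p10}.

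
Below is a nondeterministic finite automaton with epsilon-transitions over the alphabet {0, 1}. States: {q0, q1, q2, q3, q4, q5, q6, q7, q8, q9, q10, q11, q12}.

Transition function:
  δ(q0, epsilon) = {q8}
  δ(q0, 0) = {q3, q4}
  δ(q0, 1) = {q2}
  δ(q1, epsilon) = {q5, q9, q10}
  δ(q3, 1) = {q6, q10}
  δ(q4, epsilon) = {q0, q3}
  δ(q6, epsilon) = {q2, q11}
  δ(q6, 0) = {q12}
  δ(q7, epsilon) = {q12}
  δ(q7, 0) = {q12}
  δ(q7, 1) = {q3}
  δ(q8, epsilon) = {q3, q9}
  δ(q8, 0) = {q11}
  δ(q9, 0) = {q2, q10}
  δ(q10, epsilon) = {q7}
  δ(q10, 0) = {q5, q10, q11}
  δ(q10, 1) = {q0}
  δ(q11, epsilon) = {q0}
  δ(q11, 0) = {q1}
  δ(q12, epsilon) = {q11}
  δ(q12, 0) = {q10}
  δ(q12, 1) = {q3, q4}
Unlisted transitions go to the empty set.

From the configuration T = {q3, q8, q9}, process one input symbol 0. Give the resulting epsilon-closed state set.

q8 on 0 → {q11}.
q9 on 0 → {q2, q10}.
No 0-transition from q3.
Union after reading 0: {q2, q10, q11}.
Now take the epsilon-closure:
From q10 via epsilon: add q7.
From q11 via epsilon: add q0.
From q0 via epsilon: add q8.
From q7 via epsilon: add q12.
From q8 via epsilon: add q3, q9.
No new states can be added; the closed set is {q0, q2, q3, q7, q8, q9, q10, q11, q12}.

{q0, q2, q3, q7, q8, q9, q10, q11, q12}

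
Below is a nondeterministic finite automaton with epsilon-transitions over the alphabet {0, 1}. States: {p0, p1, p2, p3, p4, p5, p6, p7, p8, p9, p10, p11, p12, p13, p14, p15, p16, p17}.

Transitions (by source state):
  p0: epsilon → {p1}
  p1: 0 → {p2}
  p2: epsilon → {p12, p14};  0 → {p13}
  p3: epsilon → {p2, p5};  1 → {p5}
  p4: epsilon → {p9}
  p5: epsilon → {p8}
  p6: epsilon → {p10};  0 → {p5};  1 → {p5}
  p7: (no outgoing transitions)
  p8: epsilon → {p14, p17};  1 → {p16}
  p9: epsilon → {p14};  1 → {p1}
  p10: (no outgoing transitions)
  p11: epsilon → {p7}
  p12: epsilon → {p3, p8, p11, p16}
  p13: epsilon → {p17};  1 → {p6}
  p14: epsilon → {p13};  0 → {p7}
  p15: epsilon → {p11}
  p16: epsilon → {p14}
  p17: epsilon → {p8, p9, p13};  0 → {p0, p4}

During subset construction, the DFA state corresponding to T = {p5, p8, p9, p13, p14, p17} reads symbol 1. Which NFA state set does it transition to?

p8 on 1 → {p16}.
p9 on 1 → {p1}.
p13 on 1 → {p6}.
No 1-transition from p5, p14, p17.
Union after reading 1: {p1, p6, p16}.
Now take the epsilon-closure:
From p6 via epsilon: add p10.
From p16 via epsilon: add p14.
From p14 via epsilon: add p13.
From p13 via epsilon: add p17.
From p17 via epsilon: add p8, p9.
No new states can be added; the closed set is {p1, p6, p8, p9, p10, p13, p14, p16, p17}.

{p1, p6, p8, p9, p10, p13, p14, p16, p17}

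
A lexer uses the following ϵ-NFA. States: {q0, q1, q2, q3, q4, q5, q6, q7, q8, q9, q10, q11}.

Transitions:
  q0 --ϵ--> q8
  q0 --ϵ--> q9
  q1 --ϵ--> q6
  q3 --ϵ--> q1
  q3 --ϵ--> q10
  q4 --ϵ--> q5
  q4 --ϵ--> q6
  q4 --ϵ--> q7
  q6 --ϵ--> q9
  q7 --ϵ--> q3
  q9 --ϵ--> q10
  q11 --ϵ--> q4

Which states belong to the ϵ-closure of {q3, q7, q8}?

Start with {q3, q7, q8}.
From q3 via ϵ: add q1, q10.
From q1 via ϵ: add q6.
From q6 via ϵ: add q9.
No new states can be added; the closed set is {q1, q3, q6, q7, q8, q9, q10}.

{q1, q3, q6, q7, q8, q9, q10}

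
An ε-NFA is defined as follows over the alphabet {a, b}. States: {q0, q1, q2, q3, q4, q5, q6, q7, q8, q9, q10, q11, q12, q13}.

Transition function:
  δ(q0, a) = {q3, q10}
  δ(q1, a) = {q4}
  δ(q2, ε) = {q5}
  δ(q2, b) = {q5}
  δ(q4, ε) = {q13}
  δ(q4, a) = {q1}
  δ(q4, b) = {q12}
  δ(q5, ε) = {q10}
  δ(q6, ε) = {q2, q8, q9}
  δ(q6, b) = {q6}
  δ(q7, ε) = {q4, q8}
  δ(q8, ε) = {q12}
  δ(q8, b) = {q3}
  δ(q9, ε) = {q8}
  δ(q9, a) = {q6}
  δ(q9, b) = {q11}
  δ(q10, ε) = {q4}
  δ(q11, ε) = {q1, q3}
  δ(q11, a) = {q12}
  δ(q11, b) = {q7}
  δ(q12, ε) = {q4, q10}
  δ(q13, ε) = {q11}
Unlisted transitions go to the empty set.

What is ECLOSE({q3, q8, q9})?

{q1, q3, q4, q8, q9, q10, q11, q12, q13}

Start with {q3, q8, q9}.
From q8 via ε: add q12.
From q12 via ε: add q4, q10.
From q4 via ε: add q13.
From q13 via ε: add q11.
From q11 via ε: add q1.
No new states can be added; the closed set is {q1, q3, q4, q8, q9, q10, q11, q12, q13}.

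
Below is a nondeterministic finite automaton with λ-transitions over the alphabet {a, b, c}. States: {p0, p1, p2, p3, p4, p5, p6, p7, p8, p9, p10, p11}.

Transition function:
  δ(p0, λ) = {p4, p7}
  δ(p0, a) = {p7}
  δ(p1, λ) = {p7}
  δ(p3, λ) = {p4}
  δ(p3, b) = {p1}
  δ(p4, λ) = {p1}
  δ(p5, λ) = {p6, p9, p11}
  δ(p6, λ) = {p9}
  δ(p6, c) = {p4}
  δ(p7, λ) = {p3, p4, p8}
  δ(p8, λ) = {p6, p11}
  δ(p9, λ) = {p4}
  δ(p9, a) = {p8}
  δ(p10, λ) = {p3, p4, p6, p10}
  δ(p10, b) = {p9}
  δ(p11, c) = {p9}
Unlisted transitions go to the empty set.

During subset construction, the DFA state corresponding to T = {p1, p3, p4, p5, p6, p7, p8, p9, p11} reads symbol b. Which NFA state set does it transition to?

{p1, p3, p4, p6, p7, p8, p9, p11}

p3 on b → {p1}.
No b-transition from p1, p4, p5, p6, p7, p8, p9, p11.
Union after reading b: {p1}.
Now take the λ-closure:
From p1 via λ: add p7.
From p7 via λ: add p3, p4, p8.
From p8 via λ: add p6, p11.
From p6 via λ: add p9.
No new states can be added; the closed set is {p1, p3, p4, p6, p7, p8, p9, p11}.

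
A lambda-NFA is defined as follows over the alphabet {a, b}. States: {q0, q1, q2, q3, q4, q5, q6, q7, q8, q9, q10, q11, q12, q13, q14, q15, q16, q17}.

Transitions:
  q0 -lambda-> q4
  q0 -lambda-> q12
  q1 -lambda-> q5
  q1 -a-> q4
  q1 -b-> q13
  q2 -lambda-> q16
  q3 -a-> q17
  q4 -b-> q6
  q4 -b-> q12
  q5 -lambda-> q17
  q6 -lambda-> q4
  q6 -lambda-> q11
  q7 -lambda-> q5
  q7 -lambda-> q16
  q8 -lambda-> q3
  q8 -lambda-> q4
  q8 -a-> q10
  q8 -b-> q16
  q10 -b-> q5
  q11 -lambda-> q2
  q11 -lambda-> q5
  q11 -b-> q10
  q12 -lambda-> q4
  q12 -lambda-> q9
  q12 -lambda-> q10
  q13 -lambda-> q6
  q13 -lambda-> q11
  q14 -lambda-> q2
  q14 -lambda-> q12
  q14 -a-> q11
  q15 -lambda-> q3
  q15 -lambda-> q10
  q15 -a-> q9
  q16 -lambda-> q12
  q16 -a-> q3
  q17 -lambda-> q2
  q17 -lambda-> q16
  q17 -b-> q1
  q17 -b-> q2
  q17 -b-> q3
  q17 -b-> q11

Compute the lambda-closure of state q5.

{q2, q4, q5, q9, q10, q12, q16, q17}

Start with {q5}.
From q5 via lambda: add q17.
From q17 via lambda: add q2, q16.
From q16 via lambda: add q12.
From q12 via lambda: add q4, q9, q10.
No new states can be added; the closed set is {q2, q4, q5, q9, q10, q12, q16, q17}.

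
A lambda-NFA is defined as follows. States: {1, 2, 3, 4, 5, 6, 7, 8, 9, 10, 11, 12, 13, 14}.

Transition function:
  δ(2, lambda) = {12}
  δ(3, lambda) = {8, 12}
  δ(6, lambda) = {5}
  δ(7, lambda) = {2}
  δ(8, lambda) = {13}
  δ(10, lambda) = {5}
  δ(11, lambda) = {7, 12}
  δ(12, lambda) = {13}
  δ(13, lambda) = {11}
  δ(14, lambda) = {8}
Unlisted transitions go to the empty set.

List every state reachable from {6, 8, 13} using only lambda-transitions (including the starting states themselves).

{2, 5, 6, 7, 8, 11, 12, 13}

Start with {6, 8, 13}.
From 6 via lambda: add 5.
From 13 via lambda: add 11.
From 11 via lambda: add 7, 12.
From 7 via lambda: add 2.
No new states can be added; the closed set is {2, 5, 6, 7, 8, 11, 12, 13}.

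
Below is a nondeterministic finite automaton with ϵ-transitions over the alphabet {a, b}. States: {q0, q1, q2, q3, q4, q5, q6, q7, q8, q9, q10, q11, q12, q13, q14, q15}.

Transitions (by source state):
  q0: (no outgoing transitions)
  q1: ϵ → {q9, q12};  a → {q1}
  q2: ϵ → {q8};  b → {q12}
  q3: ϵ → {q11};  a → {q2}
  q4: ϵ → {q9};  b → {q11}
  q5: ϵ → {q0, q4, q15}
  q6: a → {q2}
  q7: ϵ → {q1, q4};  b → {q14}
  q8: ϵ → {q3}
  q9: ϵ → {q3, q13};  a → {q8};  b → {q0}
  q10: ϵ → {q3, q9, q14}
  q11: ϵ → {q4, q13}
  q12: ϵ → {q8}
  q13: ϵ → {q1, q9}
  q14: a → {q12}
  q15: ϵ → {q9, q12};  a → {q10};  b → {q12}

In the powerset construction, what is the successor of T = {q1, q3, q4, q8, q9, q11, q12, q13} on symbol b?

q4 on b → {q11}.
q9 on b → {q0}.
No b-transition from q1, q3, q8, q11, q12, q13.
Union after reading b: {q0, q11}.
Now take the ϵ-closure:
From q11 via ϵ: add q4, q13.
From q4 via ϵ: add q9.
From q13 via ϵ: add q1.
From q1 via ϵ: add q12.
From q9 via ϵ: add q3.
From q12 via ϵ: add q8.
No new states can be added; the closed set is {q0, q1, q3, q4, q8, q9, q11, q12, q13}.

{q0, q1, q3, q4, q8, q9, q11, q12, q13}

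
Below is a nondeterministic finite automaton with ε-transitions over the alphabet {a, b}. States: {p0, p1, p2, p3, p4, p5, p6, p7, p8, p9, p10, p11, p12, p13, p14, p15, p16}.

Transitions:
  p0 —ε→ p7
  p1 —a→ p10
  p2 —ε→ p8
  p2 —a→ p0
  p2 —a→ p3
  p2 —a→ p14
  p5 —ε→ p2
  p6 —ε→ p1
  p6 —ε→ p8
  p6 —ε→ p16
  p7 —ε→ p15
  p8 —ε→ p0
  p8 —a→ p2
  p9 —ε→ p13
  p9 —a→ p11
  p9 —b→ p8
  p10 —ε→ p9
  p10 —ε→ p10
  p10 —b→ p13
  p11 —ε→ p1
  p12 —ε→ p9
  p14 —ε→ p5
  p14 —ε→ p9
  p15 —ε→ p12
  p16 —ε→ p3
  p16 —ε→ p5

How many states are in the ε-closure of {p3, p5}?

Start with {p3, p5}.
From p5 via ε: add p2.
From p2 via ε: add p8.
From p8 via ε: add p0.
From p0 via ε: add p7.
From p7 via ε: add p15.
From p15 via ε: add p12.
From p12 via ε: add p9.
From p9 via ε: add p13.
ε-closure = {p0, p2, p3, p5, p7, p8, p9, p12, p13, p15}, which has 10 states.

10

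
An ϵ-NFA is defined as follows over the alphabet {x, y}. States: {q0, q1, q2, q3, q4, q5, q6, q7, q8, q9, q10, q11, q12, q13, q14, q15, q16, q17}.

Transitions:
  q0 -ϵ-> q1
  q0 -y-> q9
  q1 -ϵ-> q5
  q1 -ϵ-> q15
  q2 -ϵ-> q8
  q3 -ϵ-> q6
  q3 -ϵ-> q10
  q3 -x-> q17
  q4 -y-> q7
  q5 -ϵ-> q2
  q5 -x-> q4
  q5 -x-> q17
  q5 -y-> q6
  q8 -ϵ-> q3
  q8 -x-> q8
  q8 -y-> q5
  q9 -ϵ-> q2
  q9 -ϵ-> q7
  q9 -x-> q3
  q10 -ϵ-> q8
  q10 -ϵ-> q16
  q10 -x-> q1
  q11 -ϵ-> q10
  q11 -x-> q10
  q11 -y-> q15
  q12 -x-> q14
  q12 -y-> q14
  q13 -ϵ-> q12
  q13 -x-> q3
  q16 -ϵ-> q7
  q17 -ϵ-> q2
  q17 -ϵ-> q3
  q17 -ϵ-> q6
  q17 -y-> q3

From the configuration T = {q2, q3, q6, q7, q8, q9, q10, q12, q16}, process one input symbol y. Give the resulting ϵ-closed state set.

{q2, q3, q5, q6, q7, q8, q10, q14, q16}

q8 on y → {q5}.
q12 on y → {q14}.
No y-transition from q2, q3, q6, q7, q9, q10, q16.
Union after reading y: {q5, q14}.
Now take the ϵ-closure:
From q5 via ϵ: add q2.
From q2 via ϵ: add q8.
From q8 via ϵ: add q3.
From q3 via ϵ: add q6, q10.
From q10 via ϵ: add q16.
From q16 via ϵ: add q7.
No new states can be added; the closed set is {q2, q3, q5, q6, q7, q8, q10, q14, q16}.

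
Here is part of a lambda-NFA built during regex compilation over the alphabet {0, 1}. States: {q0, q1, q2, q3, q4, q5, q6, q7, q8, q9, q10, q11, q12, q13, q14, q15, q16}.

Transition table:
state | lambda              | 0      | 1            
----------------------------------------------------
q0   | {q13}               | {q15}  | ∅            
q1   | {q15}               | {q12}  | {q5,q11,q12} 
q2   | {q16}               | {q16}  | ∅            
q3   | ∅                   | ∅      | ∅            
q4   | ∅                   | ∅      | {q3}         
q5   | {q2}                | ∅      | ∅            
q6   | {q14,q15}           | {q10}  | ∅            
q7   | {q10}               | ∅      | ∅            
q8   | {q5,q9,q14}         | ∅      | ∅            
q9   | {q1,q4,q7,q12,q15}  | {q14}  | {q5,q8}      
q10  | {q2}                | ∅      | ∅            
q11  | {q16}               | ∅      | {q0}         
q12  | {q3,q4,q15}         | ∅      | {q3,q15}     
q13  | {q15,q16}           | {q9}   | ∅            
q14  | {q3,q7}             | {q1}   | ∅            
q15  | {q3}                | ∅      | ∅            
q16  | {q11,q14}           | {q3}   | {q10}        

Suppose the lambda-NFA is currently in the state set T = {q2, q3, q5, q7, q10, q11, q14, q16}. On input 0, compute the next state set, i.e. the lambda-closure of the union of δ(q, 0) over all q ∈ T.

q2 on 0 → {q16}.
q14 on 0 → {q1}.
q16 on 0 → {q3}.
No 0-transition from q3, q5, q7, q10, q11.
Union after reading 0: {q1, q3, q16}.
Now take the lambda-closure:
From q1 via lambda: add q15.
From q16 via lambda: add q11, q14.
From q14 via lambda: add q7.
From q7 via lambda: add q10.
From q10 via lambda: add q2.
No new states can be added; the closed set is {q1, q2, q3, q7, q10, q11, q14, q15, q16}.

{q1, q2, q3, q7, q10, q11, q14, q15, q16}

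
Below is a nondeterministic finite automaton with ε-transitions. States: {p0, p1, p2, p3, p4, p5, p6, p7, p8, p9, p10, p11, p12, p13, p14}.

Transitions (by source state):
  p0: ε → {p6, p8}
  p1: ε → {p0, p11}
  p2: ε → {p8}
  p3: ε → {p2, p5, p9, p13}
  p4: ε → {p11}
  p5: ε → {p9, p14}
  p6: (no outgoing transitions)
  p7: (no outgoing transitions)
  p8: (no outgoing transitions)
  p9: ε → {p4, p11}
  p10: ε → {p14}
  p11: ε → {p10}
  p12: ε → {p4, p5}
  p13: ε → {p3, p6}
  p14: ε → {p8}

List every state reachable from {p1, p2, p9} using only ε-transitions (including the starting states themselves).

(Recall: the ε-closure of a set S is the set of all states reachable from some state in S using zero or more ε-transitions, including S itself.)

Start with {p1, p2, p9}.
From p1 via ε: add p0, p11.
From p2 via ε: add p8.
From p9 via ε: add p4.
From p0 via ε: add p6.
From p11 via ε: add p10.
From p10 via ε: add p14.
No new states can be added; the closed set is {p0, p1, p2, p4, p6, p8, p9, p10, p11, p14}.

{p0, p1, p2, p4, p6, p8, p9, p10, p11, p14}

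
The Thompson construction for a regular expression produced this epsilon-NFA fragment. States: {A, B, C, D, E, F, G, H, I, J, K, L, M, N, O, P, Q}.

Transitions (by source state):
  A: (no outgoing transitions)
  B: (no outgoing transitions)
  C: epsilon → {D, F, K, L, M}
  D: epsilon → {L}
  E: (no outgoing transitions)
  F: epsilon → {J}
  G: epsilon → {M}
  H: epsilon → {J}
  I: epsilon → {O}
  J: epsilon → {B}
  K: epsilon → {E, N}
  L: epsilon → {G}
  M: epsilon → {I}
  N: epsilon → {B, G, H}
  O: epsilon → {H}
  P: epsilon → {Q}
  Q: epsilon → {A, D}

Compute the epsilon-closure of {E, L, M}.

{B, E, G, H, I, J, L, M, O}

Start with {E, L, M}.
From L via epsilon: add G.
From M via epsilon: add I.
From I via epsilon: add O.
From O via epsilon: add H.
From H via epsilon: add J.
From J via epsilon: add B.
No new states can be added; the closed set is {B, E, G, H, I, J, L, M, O}.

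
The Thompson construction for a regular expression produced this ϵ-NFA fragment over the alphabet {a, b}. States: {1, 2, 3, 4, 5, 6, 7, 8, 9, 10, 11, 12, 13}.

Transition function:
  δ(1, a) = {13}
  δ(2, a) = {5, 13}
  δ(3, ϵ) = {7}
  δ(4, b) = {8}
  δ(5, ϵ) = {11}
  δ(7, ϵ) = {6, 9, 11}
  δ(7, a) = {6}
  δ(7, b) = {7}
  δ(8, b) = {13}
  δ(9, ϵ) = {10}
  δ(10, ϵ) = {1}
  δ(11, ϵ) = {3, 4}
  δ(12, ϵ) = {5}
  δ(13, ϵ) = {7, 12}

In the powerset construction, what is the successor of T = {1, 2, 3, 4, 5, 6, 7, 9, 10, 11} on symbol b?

4 on b → {8}.
7 on b → {7}.
No b-transition from 1, 2, 3, 5, 6, 9, 10, 11.
Union after reading b: {7, 8}.
Now take the ϵ-closure:
From 7 via ϵ: add 6, 9, 11.
From 9 via ϵ: add 10.
From 11 via ϵ: add 3, 4.
From 10 via ϵ: add 1.
No new states can be added; the closed set is {1, 3, 4, 6, 7, 8, 9, 10, 11}.

{1, 3, 4, 6, 7, 8, 9, 10, 11}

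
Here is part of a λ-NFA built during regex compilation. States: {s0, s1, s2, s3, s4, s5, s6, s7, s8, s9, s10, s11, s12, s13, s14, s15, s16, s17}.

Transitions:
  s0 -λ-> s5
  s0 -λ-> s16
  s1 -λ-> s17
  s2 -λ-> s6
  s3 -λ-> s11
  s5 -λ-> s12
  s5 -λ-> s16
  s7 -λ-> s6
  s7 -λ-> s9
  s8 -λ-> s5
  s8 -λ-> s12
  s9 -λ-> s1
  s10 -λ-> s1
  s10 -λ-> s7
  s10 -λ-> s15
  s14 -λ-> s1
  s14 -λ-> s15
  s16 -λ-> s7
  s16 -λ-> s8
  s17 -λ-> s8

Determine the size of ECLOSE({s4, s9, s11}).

Start with {s4, s9, s11}.
From s9 via λ: add s1.
From s1 via λ: add s17.
From s17 via λ: add s8.
From s8 via λ: add s5, s12.
From s5 via λ: add s16.
From s16 via λ: add s7.
From s7 via λ: add s6.
λ-closure = {s1, s4, s5, s6, s7, s8, s9, s11, s12, s16, s17}, which has 11 states.

11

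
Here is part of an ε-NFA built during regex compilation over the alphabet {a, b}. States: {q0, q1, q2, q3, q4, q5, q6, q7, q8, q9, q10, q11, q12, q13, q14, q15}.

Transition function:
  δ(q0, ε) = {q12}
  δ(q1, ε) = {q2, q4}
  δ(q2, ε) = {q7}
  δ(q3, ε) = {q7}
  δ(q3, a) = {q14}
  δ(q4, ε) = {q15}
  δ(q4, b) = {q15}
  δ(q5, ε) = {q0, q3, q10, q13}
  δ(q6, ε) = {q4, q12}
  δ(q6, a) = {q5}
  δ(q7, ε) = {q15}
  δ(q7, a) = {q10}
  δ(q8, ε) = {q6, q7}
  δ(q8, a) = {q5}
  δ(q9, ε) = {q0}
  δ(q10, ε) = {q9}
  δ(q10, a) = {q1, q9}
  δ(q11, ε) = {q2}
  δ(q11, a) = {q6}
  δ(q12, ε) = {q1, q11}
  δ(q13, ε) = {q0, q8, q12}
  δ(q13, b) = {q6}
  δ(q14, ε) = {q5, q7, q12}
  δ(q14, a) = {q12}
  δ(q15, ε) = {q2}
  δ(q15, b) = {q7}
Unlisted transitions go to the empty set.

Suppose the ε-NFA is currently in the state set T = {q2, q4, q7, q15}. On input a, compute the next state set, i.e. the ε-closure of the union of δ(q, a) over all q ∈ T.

{q0, q1, q2, q4, q7, q9, q10, q11, q12, q15}

q7 on a → {q10}.
No a-transition from q2, q4, q15.
Union after reading a: {q10}.
Now take the ε-closure:
From q10 via ε: add q9.
From q9 via ε: add q0.
From q0 via ε: add q12.
From q12 via ε: add q1, q11.
From q1 via ε: add q2, q4.
From q2 via ε: add q7.
From q4 via ε: add q15.
No new states can be added; the closed set is {q0, q1, q2, q4, q7, q9, q10, q11, q12, q15}.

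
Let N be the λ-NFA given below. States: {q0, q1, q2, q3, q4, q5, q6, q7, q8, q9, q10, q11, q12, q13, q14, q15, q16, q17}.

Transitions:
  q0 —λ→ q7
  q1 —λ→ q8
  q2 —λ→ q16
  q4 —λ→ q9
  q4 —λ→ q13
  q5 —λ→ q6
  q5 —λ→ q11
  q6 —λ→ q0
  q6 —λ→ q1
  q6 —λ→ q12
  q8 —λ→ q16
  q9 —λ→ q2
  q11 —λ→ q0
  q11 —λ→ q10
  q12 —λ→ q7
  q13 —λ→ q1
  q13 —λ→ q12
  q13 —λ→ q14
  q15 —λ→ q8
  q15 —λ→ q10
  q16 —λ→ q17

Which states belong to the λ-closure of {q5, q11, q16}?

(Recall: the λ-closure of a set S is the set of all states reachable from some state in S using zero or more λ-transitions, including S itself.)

{q0, q1, q5, q6, q7, q8, q10, q11, q12, q16, q17}

Start with {q5, q11, q16}.
From q5 via λ: add q6.
From q11 via λ: add q0, q10.
From q16 via λ: add q17.
From q0 via λ: add q7.
From q6 via λ: add q1, q12.
From q1 via λ: add q8.
No new states can be added; the closed set is {q0, q1, q5, q6, q7, q8, q10, q11, q12, q16, q17}.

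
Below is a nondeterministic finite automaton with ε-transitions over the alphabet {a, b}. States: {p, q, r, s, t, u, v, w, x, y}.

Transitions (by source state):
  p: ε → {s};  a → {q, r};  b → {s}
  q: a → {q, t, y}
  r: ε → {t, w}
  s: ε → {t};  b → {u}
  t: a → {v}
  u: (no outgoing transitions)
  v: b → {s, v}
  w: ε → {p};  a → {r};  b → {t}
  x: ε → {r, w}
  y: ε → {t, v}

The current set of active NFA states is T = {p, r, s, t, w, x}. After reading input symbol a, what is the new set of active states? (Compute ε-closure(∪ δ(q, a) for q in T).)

p on a → {q, r}.
t on a → {v}.
w on a → {r}.
No a-transition from r, s, x.
Union after reading a: {q, r, v}.
Now take the ε-closure:
From r via ε: add t, w.
From w via ε: add p.
From p via ε: add s.
No new states can be added; the closed set is {p, q, r, s, t, v, w}.

{p, q, r, s, t, v, w}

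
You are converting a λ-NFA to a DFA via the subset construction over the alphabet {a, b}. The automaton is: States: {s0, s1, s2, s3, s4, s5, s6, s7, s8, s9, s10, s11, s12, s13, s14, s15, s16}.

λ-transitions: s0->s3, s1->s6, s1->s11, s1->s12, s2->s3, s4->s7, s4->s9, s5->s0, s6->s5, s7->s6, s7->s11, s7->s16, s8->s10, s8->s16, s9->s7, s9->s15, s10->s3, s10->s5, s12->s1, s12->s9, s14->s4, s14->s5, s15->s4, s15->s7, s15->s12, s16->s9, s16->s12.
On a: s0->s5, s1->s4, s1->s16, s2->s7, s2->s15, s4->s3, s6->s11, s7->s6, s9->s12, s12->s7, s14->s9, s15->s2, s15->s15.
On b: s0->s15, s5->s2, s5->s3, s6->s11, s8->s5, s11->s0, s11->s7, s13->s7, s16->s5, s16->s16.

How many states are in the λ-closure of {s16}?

12

Start with {s16}.
From s16 via λ: add s9, s12.
From s9 via λ: add s7, s15.
From s12 via λ: add s1.
From s1 via λ: add s6, s11.
From s15 via λ: add s4.
From s6 via λ: add s5.
From s5 via λ: add s0.
From s0 via λ: add s3.
λ-closure = {s0, s1, s3, s4, s5, s6, s7, s9, s11, s12, s15, s16}, which has 12 states.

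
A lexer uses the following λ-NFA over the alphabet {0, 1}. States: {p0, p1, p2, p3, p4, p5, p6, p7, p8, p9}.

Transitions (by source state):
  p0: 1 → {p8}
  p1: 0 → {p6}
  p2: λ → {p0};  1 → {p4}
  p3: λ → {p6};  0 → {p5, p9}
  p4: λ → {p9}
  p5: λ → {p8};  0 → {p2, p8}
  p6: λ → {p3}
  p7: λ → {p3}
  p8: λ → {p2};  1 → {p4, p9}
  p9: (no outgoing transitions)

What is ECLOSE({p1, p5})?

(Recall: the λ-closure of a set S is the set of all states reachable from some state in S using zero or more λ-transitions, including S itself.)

Start with {p1, p5}.
From p5 via λ: add p8.
From p8 via λ: add p2.
From p2 via λ: add p0.
No new states can be added; the closed set is {p0, p1, p2, p5, p8}.

{p0, p1, p2, p5, p8}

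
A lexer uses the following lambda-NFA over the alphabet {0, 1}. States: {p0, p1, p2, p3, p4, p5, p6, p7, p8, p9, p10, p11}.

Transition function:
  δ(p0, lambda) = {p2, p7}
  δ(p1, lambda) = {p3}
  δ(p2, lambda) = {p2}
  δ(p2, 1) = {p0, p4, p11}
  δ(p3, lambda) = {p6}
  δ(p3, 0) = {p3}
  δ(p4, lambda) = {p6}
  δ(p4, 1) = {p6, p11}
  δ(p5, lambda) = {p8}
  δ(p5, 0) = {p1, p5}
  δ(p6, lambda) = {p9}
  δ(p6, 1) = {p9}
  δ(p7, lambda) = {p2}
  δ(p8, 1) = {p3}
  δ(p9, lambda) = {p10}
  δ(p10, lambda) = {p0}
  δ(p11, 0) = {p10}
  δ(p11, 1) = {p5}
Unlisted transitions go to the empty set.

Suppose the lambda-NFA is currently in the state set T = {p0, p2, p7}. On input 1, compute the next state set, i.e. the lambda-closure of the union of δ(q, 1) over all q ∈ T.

{p0, p2, p4, p6, p7, p9, p10, p11}

p2 on 1 → {p0, p4, p11}.
No 1-transition from p0, p7.
Union after reading 1: {p0, p4, p11}.
Now take the lambda-closure:
From p0 via lambda: add p2, p7.
From p4 via lambda: add p6.
From p6 via lambda: add p9.
From p9 via lambda: add p10.
No new states can be added; the closed set is {p0, p2, p4, p6, p7, p9, p10, p11}.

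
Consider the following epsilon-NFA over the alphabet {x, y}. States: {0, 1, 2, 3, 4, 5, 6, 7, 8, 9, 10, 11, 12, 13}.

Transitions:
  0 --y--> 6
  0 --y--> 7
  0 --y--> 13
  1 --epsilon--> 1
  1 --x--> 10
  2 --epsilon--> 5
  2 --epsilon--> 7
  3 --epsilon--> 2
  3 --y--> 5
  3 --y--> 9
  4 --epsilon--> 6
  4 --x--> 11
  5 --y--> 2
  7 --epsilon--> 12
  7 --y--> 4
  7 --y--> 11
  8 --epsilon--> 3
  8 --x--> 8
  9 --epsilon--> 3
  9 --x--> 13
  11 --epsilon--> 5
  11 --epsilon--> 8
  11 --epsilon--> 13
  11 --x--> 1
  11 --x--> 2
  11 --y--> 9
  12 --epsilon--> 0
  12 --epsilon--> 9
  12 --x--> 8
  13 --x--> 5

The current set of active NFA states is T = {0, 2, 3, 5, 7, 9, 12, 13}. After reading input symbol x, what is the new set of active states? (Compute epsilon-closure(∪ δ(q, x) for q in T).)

9 on x → {13}.
12 on x → {8}.
13 on x → {5}.
No x-transition from 0, 2, 3, 5, 7.
Union after reading x: {5, 8, 13}.
Now take the epsilon-closure:
From 8 via epsilon: add 3.
From 3 via epsilon: add 2.
From 2 via epsilon: add 7.
From 7 via epsilon: add 12.
From 12 via epsilon: add 0, 9.
No new states can be added; the closed set is {0, 2, 3, 5, 7, 8, 9, 12, 13}.

{0, 2, 3, 5, 7, 8, 9, 12, 13}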